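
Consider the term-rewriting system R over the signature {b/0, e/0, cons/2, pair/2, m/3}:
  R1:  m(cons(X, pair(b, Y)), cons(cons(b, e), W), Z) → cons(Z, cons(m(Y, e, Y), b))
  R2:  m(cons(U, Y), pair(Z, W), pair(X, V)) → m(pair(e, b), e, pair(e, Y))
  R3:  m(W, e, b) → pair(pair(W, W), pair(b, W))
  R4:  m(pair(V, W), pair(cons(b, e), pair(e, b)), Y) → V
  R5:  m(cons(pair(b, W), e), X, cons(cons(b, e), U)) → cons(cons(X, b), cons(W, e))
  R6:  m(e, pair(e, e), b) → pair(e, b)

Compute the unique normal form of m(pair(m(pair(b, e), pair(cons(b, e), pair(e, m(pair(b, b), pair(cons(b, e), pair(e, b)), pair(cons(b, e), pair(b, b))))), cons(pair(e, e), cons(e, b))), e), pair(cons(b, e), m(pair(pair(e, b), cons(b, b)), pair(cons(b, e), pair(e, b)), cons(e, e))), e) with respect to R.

b

1. m(pair(m(pair(b, e), pair(cons(b, e), pair(e, m(pair(b, b), pair(cons(b, e), pair(e, b)), pair(cons(b, e), pair(b, b))))), cons(pair(e, e), cons(e, b))), e), pair(cons(b, e), m(pair(pair(e, b), cons(b, b)), pair(cons(b, e), pair(e, b)), cons(e, e))), e)  →  m(pair(m(pair(b, e), pair(cons(b, e), pair(e, b)), cons(pair(e, e), cons(e, b))), e), pair(cons(b, e), m(pair(pair(e, b), cons(b, b)), pair(cons(b, e), pair(e, b)), cons(e, e))), e)   [R4 at 1.1.2.2.2]
2. m(pair(m(pair(b, e), pair(cons(b, e), pair(e, b)), cons(pair(e, e), cons(e, b))), e), pair(cons(b, e), m(pair(pair(e, b), cons(b, b)), pair(cons(b, e), pair(e, b)), cons(e, e))), e)  →  m(pair(b, e), pair(cons(b, e), m(pair(pair(e, b), cons(b, b)), pair(cons(b, e), pair(e, b)), cons(e, e))), e)   [R4 at 1.1]
3. m(pair(b, e), pair(cons(b, e), m(pair(pair(e, b), cons(b, b)), pair(cons(b, e), pair(e, b)), cons(e, e))), e)  →  m(pair(b, e), pair(cons(b, e), pair(e, b)), e)   [R4 at 2.2]
4. m(pair(b, e), pair(cons(b, e), pair(e, b)), e)  →  b   [R4 at ε]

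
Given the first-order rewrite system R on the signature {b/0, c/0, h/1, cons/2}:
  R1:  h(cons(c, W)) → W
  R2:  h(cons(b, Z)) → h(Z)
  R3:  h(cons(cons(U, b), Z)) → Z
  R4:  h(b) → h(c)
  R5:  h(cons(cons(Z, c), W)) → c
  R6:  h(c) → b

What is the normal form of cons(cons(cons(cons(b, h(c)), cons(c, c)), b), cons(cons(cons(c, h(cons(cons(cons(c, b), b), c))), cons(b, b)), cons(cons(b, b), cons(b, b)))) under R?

cons(cons(cons(cons(b, b), cons(c, c)), b), cons(cons(cons(c, c), cons(b, b)), cons(cons(b, b), cons(b, b))))

1. cons(cons(cons(cons(b, h(c)), cons(c, c)), b), cons(cons(cons(c, h(cons(cons(cons(c, b), b), c))), cons(b, b)), cons(cons(b, b), cons(b, b))))  →  cons(cons(cons(cons(b, b), cons(c, c)), b), cons(cons(cons(c, h(cons(cons(cons(c, b), b), c))), cons(b, b)), cons(cons(b, b), cons(b, b))))   [R6 at 1.1.1.2]
2. cons(cons(cons(cons(b, b), cons(c, c)), b), cons(cons(cons(c, h(cons(cons(cons(c, b), b), c))), cons(b, b)), cons(cons(b, b), cons(b, b))))  →  cons(cons(cons(cons(b, b), cons(c, c)), b), cons(cons(cons(c, c), cons(b, b)), cons(cons(b, b), cons(b, b))))   [R3 at 2.1.1.2]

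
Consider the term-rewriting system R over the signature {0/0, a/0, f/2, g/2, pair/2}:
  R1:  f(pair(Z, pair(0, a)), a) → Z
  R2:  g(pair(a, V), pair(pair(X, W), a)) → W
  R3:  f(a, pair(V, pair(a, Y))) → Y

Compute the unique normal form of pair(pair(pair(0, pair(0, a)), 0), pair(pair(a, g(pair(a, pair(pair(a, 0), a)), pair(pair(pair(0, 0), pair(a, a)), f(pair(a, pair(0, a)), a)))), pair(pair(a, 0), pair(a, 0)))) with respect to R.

1. pair(pair(pair(0, pair(0, a)), 0), pair(pair(a, g(pair(a, pair(pair(a, 0), a)), pair(pair(pair(0, 0), pair(a, a)), f(pair(a, pair(0, a)), a)))), pair(pair(a, 0), pair(a, 0))))  →  pair(pair(pair(0, pair(0, a)), 0), pair(pair(a, g(pair(a, pair(pair(a, 0), a)), pair(pair(pair(0, 0), pair(a, a)), a))), pair(pair(a, 0), pair(a, 0))))   [R1 at 2.1.2.2.2]
2. pair(pair(pair(0, pair(0, a)), 0), pair(pair(a, g(pair(a, pair(pair(a, 0), a)), pair(pair(pair(0, 0), pair(a, a)), a))), pair(pair(a, 0), pair(a, 0))))  →  pair(pair(pair(0, pair(0, a)), 0), pair(pair(a, pair(a, a)), pair(pair(a, 0), pair(a, 0))))   [R2 at 2.1.2]

pair(pair(pair(0, pair(0, a)), 0), pair(pair(a, pair(a, a)), pair(pair(a, 0), pair(a, 0))))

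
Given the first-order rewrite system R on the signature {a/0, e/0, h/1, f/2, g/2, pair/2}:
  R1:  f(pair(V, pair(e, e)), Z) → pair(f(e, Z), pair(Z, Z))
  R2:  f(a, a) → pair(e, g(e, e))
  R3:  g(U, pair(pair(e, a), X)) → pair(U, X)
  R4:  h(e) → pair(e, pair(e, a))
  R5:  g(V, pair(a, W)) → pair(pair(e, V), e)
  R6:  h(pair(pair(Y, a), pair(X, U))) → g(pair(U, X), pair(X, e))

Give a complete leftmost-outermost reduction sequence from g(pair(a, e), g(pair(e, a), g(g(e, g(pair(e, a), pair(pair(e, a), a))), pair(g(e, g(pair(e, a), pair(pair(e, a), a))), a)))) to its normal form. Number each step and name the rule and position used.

pair(pair(a, e), a)

1. g(pair(a, e), g(pair(e, a), g(g(e, g(pair(e, a), pair(pair(e, a), a))), pair(g(e, g(pair(e, a), pair(pair(e, a), a))), a))))  →  g(pair(a, e), g(pair(e, a), g(g(e, pair(pair(e, a), a)), pair(g(e, g(pair(e, a), pair(pair(e, a), a))), a))))   [R3 at 2.2.1.2]
2. g(pair(a, e), g(pair(e, a), g(g(e, pair(pair(e, a), a)), pair(g(e, g(pair(e, a), pair(pair(e, a), a))), a))))  →  g(pair(a, e), g(pair(e, a), g(pair(e, a), pair(g(e, g(pair(e, a), pair(pair(e, a), a))), a))))   [R3 at 2.2.1]
3. g(pair(a, e), g(pair(e, a), g(pair(e, a), pair(g(e, g(pair(e, a), pair(pair(e, a), a))), a))))  →  g(pair(a, e), g(pair(e, a), g(pair(e, a), pair(g(e, pair(pair(e, a), a)), a))))   [R3 at 2.2.2.1.2]
4. g(pair(a, e), g(pair(e, a), g(pair(e, a), pair(g(e, pair(pair(e, a), a)), a))))  →  g(pair(a, e), g(pair(e, a), g(pair(e, a), pair(pair(e, a), a))))   [R3 at 2.2.2.1]
5. g(pair(a, e), g(pair(e, a), g(pair(e, a), pair(pair(e, a), a))))  →  g(pair(a, e), g(pair(e, a), pair(pair(e, a), a)))   [R3 at 2.2]
6. g(pair(a, e), g(pair(e, a), pair(pair(e, a), a)))  →  g(pair(a, e), pair(pair(e, a), a))   [R3 at 2]
7. g(pair(a, e), pair(pair(e, a), a))  →  pair(pair(a, e), a)   [R3 at ε]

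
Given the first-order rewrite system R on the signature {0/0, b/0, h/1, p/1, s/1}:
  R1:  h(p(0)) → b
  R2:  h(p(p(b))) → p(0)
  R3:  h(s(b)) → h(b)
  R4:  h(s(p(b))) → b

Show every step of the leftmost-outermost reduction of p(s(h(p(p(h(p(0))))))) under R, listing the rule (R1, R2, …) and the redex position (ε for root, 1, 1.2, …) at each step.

1. p(s(h(p(p(h(p(0)))))))  →  p(s(h(p(p(b)))))   [R1 at 1.1.1.1.1]
2. p(s(h(p(p(b)))))  →  p(s(p(0)))   [R2 at 1.1]

p(s(p(0)))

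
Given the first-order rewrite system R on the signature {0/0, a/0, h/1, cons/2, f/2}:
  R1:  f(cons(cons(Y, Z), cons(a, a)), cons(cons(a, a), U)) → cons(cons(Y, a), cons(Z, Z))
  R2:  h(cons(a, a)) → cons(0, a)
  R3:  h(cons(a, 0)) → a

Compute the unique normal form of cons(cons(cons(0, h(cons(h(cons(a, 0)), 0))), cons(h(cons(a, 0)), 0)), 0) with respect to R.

1. cons(cons(cons(0, h(cons(h(cons(a, 0)), 0))), cons(h(cons(a, 0)), 0)), 0)  →  cons(cons(cons(0, h(cons(a, 0))), cons(h(cons(a, 0)), 0)), 0)   [R3 at 1.1.2.1.1]
2. cons(cons(cons(0, h(cons(a, 0))), cons(h(cons(a, 0)), 0)), 0)  →  cons(cons(cons(0, a), cons(h(cons(a, 0)), 0)), 0)   [R3 at 1.1.2]
3. cons(cons(cons(0, a), cons(h(cons(a, 0)), 0)), 0)  →  cons(cons(cons(0, a), cons(a, 0)), 0)   [R3 at 1.2.1]

cons(cons(cons(0, a), cons(a, 0)), 0)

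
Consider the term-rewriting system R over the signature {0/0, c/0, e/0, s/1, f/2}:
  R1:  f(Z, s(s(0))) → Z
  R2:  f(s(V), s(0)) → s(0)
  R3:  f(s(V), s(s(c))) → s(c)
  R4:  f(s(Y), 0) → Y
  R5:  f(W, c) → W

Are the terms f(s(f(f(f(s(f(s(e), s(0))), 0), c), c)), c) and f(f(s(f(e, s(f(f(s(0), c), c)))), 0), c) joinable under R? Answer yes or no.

Reduce t₁ = f(s(f(f(f(s(f(s(e), s(0))), 0), c), c)), c):
1. f(s(f(f(f(s(f(s(e), s(0))), 0), c), c)), c)  →  s(f(f(f(s(f(s(e), s(0))), 0), c), c))   [R5 at ε]
2. s(f(f(f(s(f(s(e), s(0))), 0), c), c))  →  s(f(f(s(f(s(e), s(0))), 0), c))   [R5 at 1]
3. s(f(f(s(f(s(e), s(0))), 0), c))  →  s(f(s(f(s(e), s(0))), 0))   [R5 at 1]
4. s(f(s(f(s(e), s(0))), 0))  →  s(f(s(e), s(0)))   [R4 at 1]
5. s(f(s(e), s(0)))  →  s(s(0))   [R2 at 1]

Reduce t₂ = f(f(s(f(e, s(f(f(s(0), c), c)))), 0), c):
1. f(f(s(f(e, s(f(f(s(0), c), c)))), 0), c)  →  f(s(f(e, s(f(f(s(0), c), c)))), 0)   [R5 at ε]
2. f(s(f(e, s(f(f(s(0), c), c)))), 0)  →  f(e, s(f(f(s(0), c), c)))   [R4 at ε]
3. f(e, s(f(f(s(0), c), c)))  →  f(e, s(f(s(0), c)))   [R5 at 2.1]
4. f(e, s(f(s(0), c)))  →  f(e, s(s(0)))   [R5 at 2.1]
5. f(e, s(s(0)))  →  e   [R1 at ε]

no — NF(t₁) = s(s(0)), NF(t₂) = e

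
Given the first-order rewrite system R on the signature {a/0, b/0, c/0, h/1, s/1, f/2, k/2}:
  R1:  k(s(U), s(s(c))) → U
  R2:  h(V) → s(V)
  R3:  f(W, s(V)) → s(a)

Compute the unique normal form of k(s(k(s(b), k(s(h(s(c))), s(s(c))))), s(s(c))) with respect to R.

1. k(s(k(s(b), k(s(h(s(c))), s(s(c))))), s(s(c)))  →  k(s(b), k(s(h(s(c))), s(s(c))))   [R1 at ε]
2. k(s(b), k(s(h(s(c))), s(s(c))))  →  k(s(b), h(s(c)))   [R1 at 2]
3. k(s(b), h(s(c)))  →  k(s(b), s(s(c)))   [R2 at 2]
4. k(s(b), s(s(c)))  →  b   [R1 at ε]

b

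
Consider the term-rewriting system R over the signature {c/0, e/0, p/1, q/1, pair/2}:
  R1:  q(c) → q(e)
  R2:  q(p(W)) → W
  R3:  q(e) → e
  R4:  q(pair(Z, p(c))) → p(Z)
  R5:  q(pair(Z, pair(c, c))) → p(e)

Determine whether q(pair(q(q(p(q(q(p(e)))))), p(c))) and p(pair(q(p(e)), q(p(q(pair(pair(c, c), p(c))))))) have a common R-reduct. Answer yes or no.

Reduce t₁ = q(pair(q(q(p(q(q(p(e)))))), p(c))):
1. q(pair(q(q(p(q(q(p(e)))))), p(c)))  →  p(q(q(p(q(q(p(e)))))))   [R4 at ε]
2. p(q(q(p(q(q(p(e)))))))  →  p(q(q(q(p(e)))))   [R2 at 1.1]
3. p(q(q(q(p(e)))))  →  p(q(q(e)))   [R2 at 1.1.1]
4. p(q(q(e)))  →  p(q(e))   [R3 at 1.1]
5. p(q(e))  →  p(e)   [R3 at 1]

Reduce t₂ = p(pair(q(p(e)), q(p(q(pair(pair(c, c), p(c))))))):
1. p(pair(q(p(e)), q(p(q(pair(pair(c, c), p(c)))))))  →  p(pair(e, q(p(q(pair(pair(c, c), p(c)))))))   [R2 at 1.1]
2. p(pair(e, q(p(q(pair(pair(c, c), p(c)))))))  →  p(pair(e, q(pair(pair(c, c), p(c)))))   [R2 at 1.2]
3. p(pair(e, q(pair(pair(c, c), p(c)))))  →  p(pair(e, p(pair(c, c))))   [R4 at 1.2]

no — NF(t₁) = p(e), NF(t₂) = p(pair(e, p(pair(c, c))))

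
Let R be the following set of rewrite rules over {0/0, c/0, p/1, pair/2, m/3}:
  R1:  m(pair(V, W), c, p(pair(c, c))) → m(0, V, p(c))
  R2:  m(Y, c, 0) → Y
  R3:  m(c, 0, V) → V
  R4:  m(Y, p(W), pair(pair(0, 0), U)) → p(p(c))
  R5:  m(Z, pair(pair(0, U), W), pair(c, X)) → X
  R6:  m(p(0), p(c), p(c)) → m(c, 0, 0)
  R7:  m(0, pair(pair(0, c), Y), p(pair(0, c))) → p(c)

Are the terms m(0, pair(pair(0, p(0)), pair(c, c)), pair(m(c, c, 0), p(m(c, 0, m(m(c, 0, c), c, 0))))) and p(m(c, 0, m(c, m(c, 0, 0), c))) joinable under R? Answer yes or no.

yes — NF(t₁) = p(c), NF(t₂) = p(c)

Reduce t₁ = m(0, pair(pair(0, p(0)), pair(c, c)), pair(m(c, c, 0), p(m(c, 0, m(m(c, 0, c), c, 0))))):
1. m(0, pair(pair(0, p(0)), pair(c, c)), pair(m(c, c, 0), p(m(c, 0, m(m(c, 0, c), c, 0)))))  →  m(0, pair(pair(0, p(0)), pair(c, c)), pair(c, p(m(c, 0, m(m(c, 0, c), c, 0)))))   [R2 at 3.1]
2. m(0, pair(pair(0, p(0)), pair(c, c)), pair(c, p(m(c, 0, m(m(c, 0, c), c, 0)))))  →  p(m(c, 0, m(m(c, 0, c), c, 0)))   [R5 at ε]
3. p(m(c, 0, m(m(c, 0, c), c, 0)))  →  p(m(m(c, 0, c), c, 0))   [R3 at 1]
4. p(m(m(c, 0, c), c, 0))  →  p(m(c, 0, c))   [R2 at 1]
5. p(m(c, 0, c))  →  p(c)   [R3 at 1]

Reduce t₂ = p(m(c, 0, m(c, m(c, 0, 0), c))):
1. p(m(c, 0, m(c, m(c, 0, 0), c)))  →  p(m(c, m(c, 0, 0), c))   [R3 at 1]
2. p(m(c, m(c, 0, 0), c))  →  p(m(c, 0, c))   [R3 at 1.2]
3. p(m(c, 0, c))  →  p(c)   [R3 at 1]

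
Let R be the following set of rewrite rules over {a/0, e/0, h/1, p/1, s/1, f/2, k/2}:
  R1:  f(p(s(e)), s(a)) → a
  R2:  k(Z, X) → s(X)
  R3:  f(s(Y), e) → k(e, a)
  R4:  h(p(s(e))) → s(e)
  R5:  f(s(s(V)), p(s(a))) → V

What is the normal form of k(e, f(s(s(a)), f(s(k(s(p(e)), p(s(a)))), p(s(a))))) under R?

s(a)

1. k(e, f(s(s(a)), f(s(k(s(p(e)), p(s(a)))), p(s(a)))))  →  s(f(s(s(a)), f(s(k(s(p(e)), p(s(a)))), p(s(a)))))   [R2 at ε]
2. s(f(s(s(a)), f(s(k(s(p(e)), p(s(a)))), p(s(a)))))  →  s(f(s(s(a)), f(s(s(p(s(a)))), p(s(a)))))   [R2 at 1.2.1.1]
3. s(f(s(s(a)), f(s(s(p(s(a)))), p(s(a)))))  →  s(f(s(s(a)), p(s(a))))   [R5 at 1.2]
4. s(f(s(s(a)), p(s(a))))  →  s(a)   [R5 at 1]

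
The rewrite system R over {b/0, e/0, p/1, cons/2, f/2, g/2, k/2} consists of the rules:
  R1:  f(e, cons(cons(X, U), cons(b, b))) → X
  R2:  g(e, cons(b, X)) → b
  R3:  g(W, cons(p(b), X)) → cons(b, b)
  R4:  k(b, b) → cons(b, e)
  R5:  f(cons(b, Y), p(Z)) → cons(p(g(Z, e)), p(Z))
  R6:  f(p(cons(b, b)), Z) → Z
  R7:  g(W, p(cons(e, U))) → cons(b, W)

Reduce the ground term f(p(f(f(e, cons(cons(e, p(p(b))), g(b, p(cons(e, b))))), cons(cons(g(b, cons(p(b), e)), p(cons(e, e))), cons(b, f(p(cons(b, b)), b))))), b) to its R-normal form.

1. f(p(f(f(e, cons(cons(e, p(p(b))), g(b, p(cons(e, b))))), cons(cons(g(b, cons(p(b), e)), p(cons(e, e))), cons(b, f(p(cons(b, b)), b))))), b)  →  f(p(f(f(e, cons(cons(e, p(p(b))), cons(b, b))), cons(cons(g(b, cons(p(b), e)), p(cons(e, e))), cons(b, f(p(cons(b, b)), b))))), b)   [R7 at 1.1.1.2.2]
2. f(p(f(f(e, cons(cons(e, p(p(b))), cons(b, b))), cons(cons(g(b, cons(p(b), e)), p(cons(e, e))), cons(b, f(p(cons(b, b)), b))))), b)  →  f(p(f(e, cons(cons(g(b, cons(p(b), e)), p(cons(e, e))), cons(b, f(p(cons(b, b)), b))))), b)   [R1 at 1.1.1]
3. f(p(f(e, cons(cons(g(b, cons(p(b), e)), p(cons(e, e))), cons(b, f(p(cons(b, b)), b))))), b)  →  f(p(f(e, cons(cons(cons(b, b), p(cons(e, e))), cons(b, f(p(cons(b, b)), b))))), b)   [R3 at 1.1.2.1.1]
4. f(p(f(e, cons(cons(cons(b, b), p(cons(e, e))), cons(b, f(p(cons(b, b)), b))))), b)  →  f(p(f(e, cons(cons(cons(b, b), p(cons(e, e))), cons(b, b)))), b)   [R6 at 1.1.2.2.2]
5. f(p(f(e, cons(cons(cons(b, b), p(cons(e, e))), cons(b, b)))), b)  →  f(p(cons(b, b)), b)   [R1 at 1.1]
6. f(p(cons(b, b)), b)  →  b   [R6 at ε]

b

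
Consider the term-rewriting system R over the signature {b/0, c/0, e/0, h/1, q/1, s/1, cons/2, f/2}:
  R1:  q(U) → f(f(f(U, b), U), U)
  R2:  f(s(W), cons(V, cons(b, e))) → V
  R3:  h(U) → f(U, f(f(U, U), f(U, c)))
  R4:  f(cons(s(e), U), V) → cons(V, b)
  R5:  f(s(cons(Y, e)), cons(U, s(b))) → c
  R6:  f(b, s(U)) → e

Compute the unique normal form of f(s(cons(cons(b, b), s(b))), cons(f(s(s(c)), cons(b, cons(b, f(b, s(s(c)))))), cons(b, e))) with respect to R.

1. f(s(cons(cons(b, b), s(b))), cons(f(s(s(c)), cons(b, cons(b, f(b, s(s(c)))))), cons(b, e)))  →  f(s(s(c)), cons(b, cons(b, f(b, s(s(c))))))   [R2 at ε]
2. f(s(s(c)), cons(b, cons(b, f(b, s(s(c))))))  →  f(s(s(c)), cons(b, cons(b, e)))   [R6 at 2.2.2]
3. f(s(s(c)), cons(b, cons(b, e)))  →  b   [R2 at ε]

b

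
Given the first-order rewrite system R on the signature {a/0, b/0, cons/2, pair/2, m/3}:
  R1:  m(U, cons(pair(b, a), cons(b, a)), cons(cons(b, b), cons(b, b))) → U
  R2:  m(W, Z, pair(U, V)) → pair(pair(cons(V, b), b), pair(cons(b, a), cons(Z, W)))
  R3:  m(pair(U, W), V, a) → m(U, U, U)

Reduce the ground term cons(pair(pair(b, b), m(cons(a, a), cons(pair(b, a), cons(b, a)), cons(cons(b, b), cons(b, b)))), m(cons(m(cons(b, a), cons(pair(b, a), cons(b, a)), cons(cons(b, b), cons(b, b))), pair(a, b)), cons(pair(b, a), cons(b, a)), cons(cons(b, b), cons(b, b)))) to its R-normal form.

1. cons(pair(pair(b, b), m(cons(a, a), cons(pair(b, a), cons(b, a)), cons(cons(b, b), cons(b, b)))), m(cons(m(cons(b, a), cons(pair(b, a), cons(b, a)), cons(cons(b, b), cons(b, b))), pair(a, b)), cons(pair(b, a), cons(b, a)), cons(cons(b, b), cons(b, b))))  →  cons(pair(pair(b, b), cons(a, a)), m(cons(m(cons(b, a), cons(pair(b, a), cons(b, a)), cons(cons(b, b), cons(b, b))), pair(a, b)), cons(pair(b, a), cons(b, a)), cons(cons(b, b), cons(b, b))))   [R1 at 1.2]
2. cons(pair(pair(b, b), cons(a, a)), m(cons(m(cons(b, a), cons(pair(b, a), cons(b, a)), cons(cons(b, b), cons(b, b))), pair(a, b)), cons(pair(b, a), cons(b, a)), cons(cons(b, b), cons(b, b))))  →  cons(pair(pair(b, b), cons(a, a)), cons(m(cons(b, a), cons(pair(b, a), cons(b, a)), cons(cons(b, b), cons(b, b))), pair(a, b)))   [R1 at 2]
3. cons(pair(pair(b, b), cons(a, a)), cons(m(cons(b, a), cons(pair(b, a), cons(b, a)), cons(cons(b, b), cons(b, b))), pair(a, b)))  →  cons(pair(pair(b, b), cons(a, a)), cons(cons(b, a), pair(a, b)))   [R1 at 2.1]

cons(pair(pair(b, b), cons(a, a)), cons(cons(b, a), pair(a, b)))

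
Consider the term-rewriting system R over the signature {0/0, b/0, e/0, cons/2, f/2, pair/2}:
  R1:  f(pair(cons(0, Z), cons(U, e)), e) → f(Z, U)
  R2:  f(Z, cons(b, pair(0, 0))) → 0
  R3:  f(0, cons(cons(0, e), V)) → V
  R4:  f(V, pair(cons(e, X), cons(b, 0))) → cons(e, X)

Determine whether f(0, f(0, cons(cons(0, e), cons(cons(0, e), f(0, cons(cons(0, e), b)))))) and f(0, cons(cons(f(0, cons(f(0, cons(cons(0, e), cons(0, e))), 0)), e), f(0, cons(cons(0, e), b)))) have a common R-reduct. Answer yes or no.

yes — NF(t₁) = b, NF(t₂) = b

Reduce t₁ = f(0, f(0, cons(cons(0, e), cons(cons(0, e), f(0, cons(cons(0, e), b)))))):
1. f(0, f(0, cons(cons(0, e), cons(cons(0, e), f(0, cons(cons(0, e), b))))))  →  f(0, cons(cons(0, e), f(0, cons(cons(0, e), b))))   [R3 at 2]
2. f(0, cons(cons(0, e), f(0, cons(cons(0, e), b))))  →  f(0, cons(cons(0, e), b))   [R3 at ε]
3. f(0, cons(cons(0, e), b))  →  b   [R3 at ε]

Reduce t₂ = f(0, cons(cons(f(0, cons(f(0, cons(cons(0, e), cons(0, e))), 0)), e), f(0, cons(cons(0, e), b)))):
1. f(0, cons(cons(f(0, cons(f(0, cons(cons(0, e), cons(0, e))), 0)), e), f(0, cons(cons(0, e), b))))  →  f(0, cons(cons(f(0, cons(cons(0, e), 0)), e), f(0, cons(cons(0, e), b))))   [R3 at 2.1.1.2.1]
2. f(0, cons(cons(f(0, cons(cons(0, e), 0)), e), f(0, cons(cons(0, e), b))))  →  f(0, cons(cons(0, e), f(0, cons(cons(0, e), b))))   [R3 at 2.1.1]
3. f(0, cons(cons(0, e), f(0, cons(cons(0, e), b))))  →  f(0, cons(cons(0, e), b))   [R3 at ε]
4. f(0, cons(cons(0, e), b))  →  b   [R3 at ε]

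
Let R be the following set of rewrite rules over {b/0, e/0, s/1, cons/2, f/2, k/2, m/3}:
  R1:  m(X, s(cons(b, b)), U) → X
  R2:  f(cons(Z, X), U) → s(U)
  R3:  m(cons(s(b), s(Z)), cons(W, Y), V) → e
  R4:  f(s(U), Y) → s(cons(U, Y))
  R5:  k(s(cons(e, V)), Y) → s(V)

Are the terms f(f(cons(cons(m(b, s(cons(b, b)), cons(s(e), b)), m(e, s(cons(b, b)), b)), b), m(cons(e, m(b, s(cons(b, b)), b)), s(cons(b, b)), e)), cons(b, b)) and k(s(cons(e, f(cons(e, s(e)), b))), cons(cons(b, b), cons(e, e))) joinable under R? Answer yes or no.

no — NF(t₁) = s(cons(cons(e, b), cons(b, b))), NF(t₂) = s(s(b))

Reduce t₁ = f(f(cons(cons(m(b, s(cons(b, b)), cons(s(e), b)), m(e, s(cons(b, b)), b)), b), m(cons(e, m(b, s(cons(b, b)), b)), s(cons(b, b)), e)), cons(b, b)):
1. f(f(cons(cons(m(b, s(cons(b, b)), cons(s(e), b)), m(e, s(cons(b, b)), b)), b), m(cons(e, m(b, s(cons(b, b)), b)), s(cons(b, b)), e)), cons(b, b))  →  f(s(m(cons(e, m(b, s(cons(b, b)), b)), s(cons(b, b)), e)), cons(b, b))   [R2 at 1]
2. f(s(m(cons(e, m(b, s(cons(b, b)), b)), s(cons(b, b)), e)), cons(b, b))  →  s(cons(m(cons(e, m(b, s(cons(b, b)), b)), s(cons(b, b)), e), cons(b, b)))   [R4 at ε]
3. s(cons(m(cons(e, m(b, s(cons(b, b)), b)), s(cons(b, b)), e), cons(b, b)))  →  s(cons(cons(e, m(b, s(cons(b, b)), b)), cons(b, b)))   [R1 at 1.1]
4. s(cons(cons(e, m(b, s(cons(b, b)), b)), cons(b, b)))  →  s(cons(cons(e, b), cons(b, b)))   [R1 at 1.1.2]

Reduce t₂ = k(s(cons(e, f(cons(e, s(e)), b))), cons(cons(b, b), cons(e, e))):
1. k(s(cons(e, f(cons(e, s(e)), b))), cons(cons(b, b), cons(e, e)))  →  s(f(cons(e, s(e)), b))   [R5 at ε]
2. s(f(cons(e, s(e)), b))  →  s(s(b))   [R2 at 1]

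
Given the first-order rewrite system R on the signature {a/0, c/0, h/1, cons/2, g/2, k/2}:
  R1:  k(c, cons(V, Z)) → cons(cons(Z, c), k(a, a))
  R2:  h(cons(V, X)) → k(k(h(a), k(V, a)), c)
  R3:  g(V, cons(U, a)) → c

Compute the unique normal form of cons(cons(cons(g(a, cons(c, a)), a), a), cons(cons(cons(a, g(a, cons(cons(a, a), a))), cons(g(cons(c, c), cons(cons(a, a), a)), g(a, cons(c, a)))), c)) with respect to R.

cons(cons(cons(c, a), a), cons(cons(cons(a, c), cons(c, c)), c))

1. cons(cons(cons(g(a, cons(c, a)), a), a), cons(cons(cons(a, g(a, cons(cons(a, a), a))), cons(g(cons(c, c), cons(cons(a, a), a)), g(a, cons(c, a)))), c))  →  cons(cons(cons(c, a), a), cons(cons(cons(a, g(a, cons(cons(a, a), a))), cons(g(cons(c, c), cons(cons(a, a), a)), g(a, cons(c, a)))), c))   [R3 at 1.1.1]
2. cons(cons(cons(c, a), a), cons(cons(cons(a, g(a, cons(cons(a, a), a))), cons(g(cons(c, c), cons(cons(a, a), a)), g(a, cons(c, a)))), c))  →  cons(cons(cons(c, a), a), cons(cons(cons(a, c), cons(g(cons(c, c), cons(cons(a, a), a)), g(a, cons(c, a)))), c))   [R3 at 2.1.1.2]
3. cons(cons(cons(c, a), a), cons(cons(cons(a, c), cons(g(cons(c, c), cons(cons(a, a), a)), g(a, cons(c, a)))), c))  →  cons(cons(cons(c, a), a), cons(cons(cons(a, c), cons(c, g(a, cons(c, a)))), c))   [R3 at 2.1.2.1]
4. cons(cons(cons(c, a), a), cons(cons(cons(a, c), cons(c, g(a, cons(c, a)))), c))  →  cons(cons(cons(c, a), a), cons(cons(cons(a, c), cons(c, c)), c))   [R3 at 2.1.2.2]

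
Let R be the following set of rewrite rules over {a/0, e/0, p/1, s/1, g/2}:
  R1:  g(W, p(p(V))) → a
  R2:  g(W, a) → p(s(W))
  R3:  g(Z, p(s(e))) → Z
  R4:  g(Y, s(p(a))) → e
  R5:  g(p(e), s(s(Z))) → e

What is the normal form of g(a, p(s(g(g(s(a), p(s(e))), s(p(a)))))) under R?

a

1. g(a, p(s(g(g(s(a), p(s(e))), s(p(a))))))  →  g(a, p(s(e)))   [R4 at 2.1.1]
2. g(a, p(s(e)))  →  a   [R3 at ε]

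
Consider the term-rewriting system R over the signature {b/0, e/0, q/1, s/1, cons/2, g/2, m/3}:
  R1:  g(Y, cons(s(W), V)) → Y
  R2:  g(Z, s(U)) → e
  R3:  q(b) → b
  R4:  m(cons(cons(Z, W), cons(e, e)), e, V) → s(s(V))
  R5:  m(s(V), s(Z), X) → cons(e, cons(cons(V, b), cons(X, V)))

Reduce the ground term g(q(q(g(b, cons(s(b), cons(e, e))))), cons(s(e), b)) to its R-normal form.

b

1. g(q(q(g(b, cons(s(b), cons(e, e))))), cons(s(e), b))  →  q(q(g(b, cons(s(b), cons(e, e)))))   [R1 at ε]
2. q(q(g(b, cons(s(b), cons(e, e)))))  →  q(q(b))   [R1 at 1.1]
3. q(q(b))  →  q(b)   [R3 at 1]
4. q(b)  →  b   [R3 at ε]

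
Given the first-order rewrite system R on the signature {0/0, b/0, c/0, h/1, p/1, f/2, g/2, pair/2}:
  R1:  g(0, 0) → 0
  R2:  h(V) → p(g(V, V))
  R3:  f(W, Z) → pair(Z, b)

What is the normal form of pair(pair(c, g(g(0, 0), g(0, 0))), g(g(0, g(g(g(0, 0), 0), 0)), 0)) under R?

pair(pair(c, 0), 0)

1. pair(pair(c, g(g(0, 0), g(0, 0))), g(g(0, g(g(g(0, 0), 0), 0)), 0))  →  pair(pair(c, g(0, g(0, 0))), g(g(0, g(g(g(0, 0), 0), 0)), 0))   [R1 at 1.2.1]
2. pair(pair(c, g(0, g(0, 0))), g(g(0, g(g(g(0, 0), 0), 0)), 0))  →  pair(pair(c, g(0, 0)), g(g(0, g(g(g(0, 0), 0), 0)), 0))   [R1 at 1.2.2]
3. pair(pair(c, g(0, 0)), g(g(0, g(g(g(0, 0), 0), 0)), 0))  →  pair(pair(c, 0), g(g(0, g(g(g(0, 0), 0), 0)), 0))   [R1 at 1.2]
4. pair(pair(c, 0), g(g(0, g(g(g(0, 0), 0), 0)), 0))  →  pair(pair(c, 0), g(g(0, g(g(0, 0), 0)), 0))   [R1 at 2.1.2.1.1]
5. pair(pair(c, 0), g(g(0, g(g(0, 0), 0)), 0))  →  pair(pair(c, 0), g(g(0, g(0, 0)), 0))   [R1 at 2.1.2.1]
6. pair(pair(c, 0), g(g(0, g(0, 0)), 0))  →  pair(pair(c, 0), g(g(0, 0), 0))   [R1 at 2.1.2]
7. pair(pair(c, 0), g(g(0, 0), 0))  →  pair(pair(c, 0), g(0, 0))   [R1 at 2.1]
8. pair(pair(c, 0), g(0, 0))  →  pair(pair(c, 0), 0)   [R1 at 2]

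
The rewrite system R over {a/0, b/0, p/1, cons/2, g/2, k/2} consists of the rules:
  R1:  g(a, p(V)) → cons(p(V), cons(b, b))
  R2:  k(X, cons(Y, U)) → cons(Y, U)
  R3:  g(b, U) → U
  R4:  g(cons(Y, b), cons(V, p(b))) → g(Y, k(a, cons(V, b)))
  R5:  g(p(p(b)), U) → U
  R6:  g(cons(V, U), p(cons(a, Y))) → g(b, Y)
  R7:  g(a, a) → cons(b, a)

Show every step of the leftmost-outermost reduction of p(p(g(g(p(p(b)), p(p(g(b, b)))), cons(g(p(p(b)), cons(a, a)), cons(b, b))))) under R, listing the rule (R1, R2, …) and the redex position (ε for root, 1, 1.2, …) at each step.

1. p(p(g(g(p(p(b)), p(p(g(b, b)))), cons(g(p(p(b)), cons(a, a)), cons(b, b)))))  →  p(p(g(p(p(g(b, b))), cons(g(p(p(b)), cons(a, a)), cons(b, b)))))   [R5 at 1.1.1]
2. p(p(g(p(p(g(b, b))), cons(g(p(p(b)), cons(a, a)), cons(b, b)))))  →  p(p(g(p(p(b)), cons(g(p(p(b)), cons(a, a)), cons(b, b)))))   [R3 at 1.1.1.1.1]
3. p(p(g(p(p(b)), cons(g(p(p(b)), cons(a, a)), cons(b, b)))))  →  p(p(cons(g(p(p(b)), cons(a, a)), cons(b, b))))   [R5 at 1.1]
4. p(p(cons(g(p(p(b)), cons(a, a)), cons(b, b))))  →  p(p(cons(cons(a, a), cons(b, b))))   [R5 at 1.1.1]

p(p(cons(cons(a, a), cons(b, b))))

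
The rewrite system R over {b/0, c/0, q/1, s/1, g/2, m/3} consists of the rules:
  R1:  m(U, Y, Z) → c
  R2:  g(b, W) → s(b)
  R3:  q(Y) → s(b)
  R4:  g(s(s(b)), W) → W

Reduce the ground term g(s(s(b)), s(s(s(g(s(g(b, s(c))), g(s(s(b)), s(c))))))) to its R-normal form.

1. g(s(s(b)), s(s(s(g(s(g(b, s(c))), g(s(s(b)), s(c)))))))  →  s(s(s(g(s(g(b, s(c))), g(s(s(b)), s(c))))))   [R4 at ε]
2. s(s(s(g(s(g(b, s(c))), g(s(s(b)), s(c))))))  →  s(s(s(g(s(s(b)), g(s(s(b)), s(c))))))   [R2 at 1.1.1.1.1]
3. s(s(s(g(s(s(b)), g(s(s(b)), s(c))))))  →  s(s(s(g(s(s(b)), s(c)))))   [R4 at 1.1.1]
4. s(s(s(g(s(s(b)), s(c)))))  →  s(s(s(s(c))))   [R4 at 1.1.1]

s(s(s(s(c))))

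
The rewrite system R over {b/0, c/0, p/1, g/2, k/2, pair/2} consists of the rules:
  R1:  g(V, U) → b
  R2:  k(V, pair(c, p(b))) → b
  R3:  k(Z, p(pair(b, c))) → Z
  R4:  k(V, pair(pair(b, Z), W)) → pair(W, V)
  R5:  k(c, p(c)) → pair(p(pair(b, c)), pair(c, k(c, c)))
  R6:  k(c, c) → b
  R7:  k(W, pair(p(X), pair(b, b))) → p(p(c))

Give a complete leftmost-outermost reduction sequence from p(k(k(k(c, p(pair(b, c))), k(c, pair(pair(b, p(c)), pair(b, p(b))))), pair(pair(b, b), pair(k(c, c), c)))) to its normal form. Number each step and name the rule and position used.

p(pair(pair(b, c), pair(c, c)))

1. p(k(k(k(c, p(pair(b, c))), k(c, pair(pair(b, p(c)), pair(b, p(b))))), pair(pair(b, b), pair(k(c, c), c))))  →  p(pair(pair(k(c, c), c), k(k(c, p(pair(b, c))), k(c, pair(pair(b, p(c)), pair(b, p(b)))))))   [R4 at 1]
2. p(pair(pair(k(c, c), c), k(k(c, p(pair(b, c))), k(c, pair(pair(b, p(c)), pair(b, p(b)))))))  →  p(pair(pair(b, c), k(k(c, p(pair(b, c))), k(c, pair(pair(b, p(c)), pair(b, p(b)))))))   [R6 at 1.1.1]
3. p(pair(pair(b, c), k(k(c, p(pair(b, c))), k(c, pair(pair(b, p(c)), pair(b, p(b)))))))  →  p(pair(pair(b, c), k(c, k(c, pair(pair(b, p(c)), pair(b, p(b)))))))   [R3 at 1.2.1]
4. p(pair(pair(b, c), k(c, k(c, pair(pair(b, p(c)), pair(b, p(b)))))))  →  p(pair(pair(b, c), k(c, pair(pair(b, p(b)), c))))   [R4 at 1.2.2]
5. p(pair(pair(b, c), k(c, pair(pair(b, p(b)), c))))  →  p(pair(pair(b, c), pair(c, c)))   [R4 at 1.2]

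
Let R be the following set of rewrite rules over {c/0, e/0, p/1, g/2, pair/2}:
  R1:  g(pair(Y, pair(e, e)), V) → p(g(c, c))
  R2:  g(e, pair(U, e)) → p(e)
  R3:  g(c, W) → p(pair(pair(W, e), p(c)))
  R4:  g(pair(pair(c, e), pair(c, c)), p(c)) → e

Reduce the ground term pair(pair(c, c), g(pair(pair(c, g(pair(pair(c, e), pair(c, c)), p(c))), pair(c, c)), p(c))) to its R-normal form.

pair(pair(c, c), e)

1. pair(pair(c, c), g(pair(pair(c, g(pair(pair(c, e), pair(c, c)), p(c))), pair(c, c)), p(c)))  →  pair(pair(c, c), g(pair(pair(c, e), pair(c, c)), p(c)))   [R4 at 2.1.1.2]
2. pair(pair(c, c), g(pair(pair(c, e), pair(c, c)), p(c)))  →  pair(pair(c, c), e)   [R4 at 2]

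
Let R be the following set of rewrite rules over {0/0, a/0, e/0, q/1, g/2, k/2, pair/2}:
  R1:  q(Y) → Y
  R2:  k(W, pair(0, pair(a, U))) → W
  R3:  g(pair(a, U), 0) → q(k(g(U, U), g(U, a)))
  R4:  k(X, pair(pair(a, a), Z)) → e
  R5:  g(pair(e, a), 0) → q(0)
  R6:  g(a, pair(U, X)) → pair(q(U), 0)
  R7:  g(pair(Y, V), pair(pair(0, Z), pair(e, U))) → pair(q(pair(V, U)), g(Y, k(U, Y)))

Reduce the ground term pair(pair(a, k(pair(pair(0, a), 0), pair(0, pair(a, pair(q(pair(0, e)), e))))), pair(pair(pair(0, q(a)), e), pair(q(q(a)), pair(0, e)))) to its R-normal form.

1. pair(pair(a, k(pair(pair(0, a), 0), pair(0, pair(a, pair(q(pair(0, e)), e))))), pair(pair(pair(0, q(a)), e), pair(q(q(a)), pair(0, e))))  →  pair(pair(a, pair(pair(0, a), 0)), pair(pair(pair(0, q(a)), e), pair(q(q(a)), pair(0, e))))   [R2 at 1.2]
2. pair(pair(a, pair(pair(0, a), 0)), pair(pair(pair(0, q(a)), e), pair(q(q(a)), pair(0, e))))  →  pair(pair(a, pair(pair(0, a), 0)), pair(pair(pair(0, a), e), pair(q(q(a)), pair(0, e))))   [R1 at 2.1.1.2]
3. pair(pair(a, pair(pair(0, a), 0)), pair(pair(pair(0, a), e), pair(q(q(a)), pair(0, e))))  →  pair(pair(a, pair(pair(0, a), 0)), pair(pair(pair(0, a), e), pair(q(a), pair(0, e))))   [R1 at 2.2.1]
4. pair(pair(a, pair(pair(0, a), 0)), pair(pair(pair(0, a), e), pair(q(a), pair(0, e))))  →  pair(pair(a, pair(pair(0, a), 0)), pair(pair(pair(0, a), e), pair(a, pair(0, e))))   [R1 at 2.2.1]

pair(pair(a, pair(pair(0, a), 0)), pair(pair(pair(0, a), e), pair(a, pair(0, e))))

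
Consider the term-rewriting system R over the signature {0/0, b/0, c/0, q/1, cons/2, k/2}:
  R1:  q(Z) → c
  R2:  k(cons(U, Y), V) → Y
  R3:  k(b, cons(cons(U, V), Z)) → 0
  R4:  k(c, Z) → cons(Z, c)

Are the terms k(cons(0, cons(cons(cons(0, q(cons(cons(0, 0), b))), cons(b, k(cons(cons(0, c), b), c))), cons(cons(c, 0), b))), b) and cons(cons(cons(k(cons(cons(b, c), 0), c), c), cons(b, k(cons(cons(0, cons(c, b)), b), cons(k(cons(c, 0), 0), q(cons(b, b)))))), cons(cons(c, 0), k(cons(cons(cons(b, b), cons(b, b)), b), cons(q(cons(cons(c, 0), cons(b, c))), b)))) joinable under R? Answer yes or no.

Reduce t₁ = k(cons(0, cons(cons(cons(0, q(cons(cons(0, 0), b))), cons(b, k(cons(cons(0, c), b), c))), cons(cons(c, 0), b))), b):
1. k(cons(0, cons(cons(cons(0, q(cons(cons(0, 0), b))), cons(b, k(cons(cons(0, c), b), c))), cons(cons(c, 0), b))), b)  →  cons(cons(cons(0, q(cons(cons(0, 0), b))), cons(b, k(cons(cons(0, c), b), c))), cons(cons(c, 0), b))   [R2 at ε]
2. cons(cons(cons(0, q(cons(cons(0, 0), b))), cons(b, k(cons(cons(0, c), b), c))), cons(cons(c, 0), b))  →  cons(cons(cons(0, c), cons(b, k(cons(cons(0, c), b), c))), cons(cons(c, 0), b))   [R1 at 1.1.2]
3. cons(cons(cons(0, c), cons(b, k(cons(cons(0, c), b), c))), cons(cons(c, 0), b))  →  cons(cons(cons(0, c), cons(b, b)), cons(cons(c, 0), b))   [R2 at 1.2.2]

Reduce t₂ = cons(cons(cons(k(cons(cons(b, c), 0), c), c), cons(b, k(cons(cons(0, cons(c, b)), b), cons(k(cons(c, 0), 0), q(cons(b, b)))))), cons(cons(c, 0), k(cons(cons(cons(b, b), cons(b, b)), b), cons(q(cons(cons(c, 0), cons(b, c))), b)))):
1. cons(cons(cons(k(cons(cons(b, c), 0), c), c), cons(b, k(cons(cons(0, cons(c, b)), b), cons(k(cons(c, 0), 0), q(cons(b, b)))))), cons(cons(c, 0), k(cons(cons(cons(b, b), cons(b, b)), b), cons(q(cons(cons(c, 0), cons(b, c))), b))))  →  cons(cons(cons(0, c), cons(b, k(cons(cons(0, cons(c, b)), b), cons(k(cons(c, 0), 0), q(cons(b, b)))))), cons(cons(c, 0), k(cons(cons(cons(b, b), cons(b, b)), b), cons(q(cons(cons(c, 0), cons(b, c))), b))))   [R2 at 1.1.1]
2. cons(cons(cons(0, c), cons(b, k(cons(cons(0, cons(c, b)), b), cons(k(cons(c, 0), 0), q(cons(b, b)))))), cons(cons(c, 0), k(cons(cons(cons(b, b), cons(b, b)), b), cons(q(cons(cons(c, 0), cons(b, c))), b))))  →  cons(cons(cons(0, c), cons(b, b)), cons(cons(c, 0), k(cons(cons(cons(b, b), cons(b, b)), b), cons(q(cons(cons(c, 0), cons(b, c))), b))))   [R2 at 1.2.2]
3. cons(cons(cons(0, c), cons(b, b)), cons(cons(c, 0), k(cons(cons(cons(b, b), cons(b, b)), b), cons(q(cons(cons(c, 0), cons(b, c))), b))))  →  cons(cons(cons(0, c), cons(b, b)), cons(cons(c, 0), b))   [R2 at 2.2]

yes — NF(t₁) = cons(cons(cons(0, c), cons(b, b)), cons(cons(c, 0), b)), NF(t₂) = cons(cons(cons(0, c), cons(b, b)), cons(cons(c, 0), b))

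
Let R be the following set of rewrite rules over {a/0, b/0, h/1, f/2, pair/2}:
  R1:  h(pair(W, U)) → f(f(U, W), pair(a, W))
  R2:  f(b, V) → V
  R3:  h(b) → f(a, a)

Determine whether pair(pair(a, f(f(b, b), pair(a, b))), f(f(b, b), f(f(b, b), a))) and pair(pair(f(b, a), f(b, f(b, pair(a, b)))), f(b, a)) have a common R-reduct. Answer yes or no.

yes — NF(t₁) = pair(pair(a, pair(a, b)), a), NF(t₂) = pair(pair(a, pair(a, b)), a)

Reduce t₁ = pair(pair(a, f(f(b, b), pair(a, b))), f(f(b, b), f(f(b, b), a))):
1. pair(pair(a, f(f(b, b), pair(a, b))), f(f(b, b), f(f(b, b), a)))  →  pair(pair(a, f(b, pair(a, b))), f(f(b, b), f(f(b, b), a)))   [R2 at 1.2.1]
2. pair(pair(a, f(b, pair(a, b))), f(f(b, b), f(f(b, b), a)))  →  pair(pair(a, pair(a, b)), f(f(b, b), f(f(b, b), a)))   [R2 at 1.2]
3. pair(pair(a, pair(a, b)), f(f(b, b), f(f(b, b), a)))  →  pair(pair(a, pair(a, b)), f(b, f(f(b, b), a)))   [R2 at 2.1]
4. pair(pair(a, pair(a, b)), f(b, f(f(b, b), a)))  →  pair(pair(a, pair(a, b)), f(f(b, b), a))   [R2 at 2]
5. pair(pair(a, pair(a, b)), f(f(b, b), a))  →  pair(pair(a, pair(a, b)), f(b, a))   [R2 at 2.1]
6. pair(pair(a, pair(a, b)), f(b, a))  →  pair(pair(a, pair(a, b)), a)   [R2 at 2]

Reduce t₂ = pair(pair(f(b, a), f(b, f(b, pair(a, b)))), f(b, a)):
1. pair(pair(f(b, a), f(b, f(b, pair(a, b)))), f(b, a))  →  pair(pair(a, f(b, f(b, pair(a, b)))), f(b, a))   [R2 at 1.1]
2. pair(pair(a, f(b, f(b, pair(a, b)))), f(b, a))  →  pair(pair(a, f(b, pair(a, b))), f(b, a))   [R2 at 1.2]
3. pair(pair(a, f(b, pair(a, b))), f(b, a))  →  pair(pair(a, pair(a, b)), f(b, a))   [R2 at 1.2]
4. pair(pair(a, pair(a, b)), f(b, a))  →  pair(pair(a, pair(a, b)), a)   [R2 at 2]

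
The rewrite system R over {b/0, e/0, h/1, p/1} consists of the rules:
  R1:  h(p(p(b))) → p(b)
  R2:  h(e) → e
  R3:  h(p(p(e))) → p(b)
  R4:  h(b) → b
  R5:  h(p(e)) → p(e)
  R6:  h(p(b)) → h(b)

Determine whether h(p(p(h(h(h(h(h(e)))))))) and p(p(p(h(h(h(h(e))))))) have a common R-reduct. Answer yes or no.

no — NF(t₁) = p(b), NF(t₂) = p(p(p(e)))

Reduce t₁ = h(p(p(h(h(h(h(h(e)))))))):
1. h(p(p(h(h(h(h(h(e))))))))  →  h(p(p(h(h(h(h(e)))))))   [R2 at 1.1.1.1.1.1.1]
2. h(p(p(h(h(h(h(e)))))))  →  h(p(p(h(h(h(e))))))   [R2 at 1.1.1.1.1.1]
3. h(p(p(h(h(h(e))))))  →  h(p(p(h(h(e)))))   [R2 at 1.1.1.1.1]
4. h(p(p(h(h(e)))))  →  h(p(p(h(e))))   [R2 at 1.1.1.1]
5. h(p(p(h(e))))  →  h(p(p(e)))   [R2 at 1.1.1]
6. h(p(p(e)))  →  p(b)   [R3 at ε]

Reduce t₂ = p(p(p(h(h(h(h(e))))))):
1. p(p(p(h(h(h(h(e)))))))  →  p(p(p(h(h(h(e))))))   [R2 at 1.1.1.1.1.1]
2. p(p(p(h(h(h(e))))))  →  p(p(p(h(h(e)))))   [R2 at 1.1.1.1.1]
3. p(p(p(h(h(e)))))  →  p(p(p(h(e))))   [R2 at 1.1.1.1]
4. p(p(p(h(e))))  →  p(p(p(e)))   [R2 at 1.1.1]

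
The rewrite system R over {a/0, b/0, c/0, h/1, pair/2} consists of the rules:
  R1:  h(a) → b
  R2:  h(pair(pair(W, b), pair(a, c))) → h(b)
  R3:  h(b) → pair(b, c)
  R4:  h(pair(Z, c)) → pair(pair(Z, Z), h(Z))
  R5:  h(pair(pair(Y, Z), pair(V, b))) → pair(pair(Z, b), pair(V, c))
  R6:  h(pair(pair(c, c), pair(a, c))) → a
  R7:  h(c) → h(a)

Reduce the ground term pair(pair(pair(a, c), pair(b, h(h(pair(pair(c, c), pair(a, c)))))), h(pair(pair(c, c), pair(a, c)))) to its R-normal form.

1. pair(pair(pair(a, c), pair(b, h(h(pair(pair(c, c), pair(a, c)))))), h(pair(pair(c, c), pair(a, c))))  →  pair(pair(pair(a, c), pair(b, h(a))), h(pair(pair(c, c), pair(a, c))))   [R6 at 1.2.2.1]
2. pair(pair(pair(a, c), pair(b, h(a))), h(pair(pair(c, c), pair(a, c))))  →  pair(pair(pair(a, c), pair(b, b)), h(pair(pair(c, c), pair(a, c))))   [R1 at 1.2.2]
3. pair(pair(pair(a, c), pair(b, b)), h(pair(pair(c, c), pair(a, c))))  →  pair(pair(pair(a, c), pair(b, b)), a)   [R6 at 2]

pair(pair(pair(a, c), pair(b, b)), a)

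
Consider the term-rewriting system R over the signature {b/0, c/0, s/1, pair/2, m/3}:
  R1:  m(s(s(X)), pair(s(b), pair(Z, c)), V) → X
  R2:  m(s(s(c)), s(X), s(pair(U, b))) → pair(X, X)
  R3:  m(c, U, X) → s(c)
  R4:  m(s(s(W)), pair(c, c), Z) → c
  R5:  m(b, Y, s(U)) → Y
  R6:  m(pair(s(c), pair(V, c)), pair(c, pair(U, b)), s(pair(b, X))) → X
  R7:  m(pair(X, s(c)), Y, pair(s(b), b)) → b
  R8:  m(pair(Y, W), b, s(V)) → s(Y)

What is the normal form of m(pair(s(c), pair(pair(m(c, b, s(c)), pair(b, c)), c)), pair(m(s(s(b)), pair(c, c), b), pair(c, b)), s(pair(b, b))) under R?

b

1. m(pair(s(c), pair(pair(m(c, b, s(c)), pair(b, c)), c)), pair(m(s(s(b)), pair(c, c), b), pair(c, b)), s(pair(b, b)))  →  m(pair(s(c), pair(pair(s(c), pair(b, c)), c)), pair(m(s(s(b)), pair(c, c), b), pair(c, b)), s(pair(b, b)))   [R3 at 1.2.1.1]
2. m(pair(s(c), pair(pair(s(c), pair(b, c)), c)), pair(m(s(s(b)), pair(c, c), b), pair(c, b)), s(pair(b, b)))  →  m(pair(s(c), pair(pair(s(c), pair(b, c)), c)), pair(c, pair(c, b)), s(pair(b, b)))   [R4 at 2.1]
3. m(pair(s(c), pair(pair(s(c), pair(b, c)), c)), pair(c, pair(c, b)), s(pair(b, b)))  →  b   [R6 at ε]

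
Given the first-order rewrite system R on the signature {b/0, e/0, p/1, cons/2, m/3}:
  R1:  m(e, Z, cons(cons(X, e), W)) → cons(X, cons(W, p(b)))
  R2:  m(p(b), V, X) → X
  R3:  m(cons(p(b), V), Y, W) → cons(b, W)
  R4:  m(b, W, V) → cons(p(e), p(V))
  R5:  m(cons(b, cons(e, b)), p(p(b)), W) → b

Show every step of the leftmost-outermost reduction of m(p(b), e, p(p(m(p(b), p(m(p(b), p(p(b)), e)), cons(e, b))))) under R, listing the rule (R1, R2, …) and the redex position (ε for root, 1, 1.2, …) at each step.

p(p(cons(e, b)))

1. m(p(b), e, p(p(m(p(b), p(m(p(b), p(p(b)), e)), cons(e, b)))))  →  p(p(m(p(b), p(m(p(b), p(p(b)), e)), cons(e, b))))   [R2 at ε]
2. p(p(m(p(b), p(m(p(b), p(p(b)), e)), cons(e, b))))  →  p(p(cons(e, b)))   [R2 at 1.1]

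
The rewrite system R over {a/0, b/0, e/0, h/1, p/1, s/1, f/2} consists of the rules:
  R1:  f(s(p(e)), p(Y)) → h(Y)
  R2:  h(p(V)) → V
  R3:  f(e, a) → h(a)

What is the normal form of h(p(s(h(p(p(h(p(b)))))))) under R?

s(p(b))

1. h(p(s(h(p(p(h(p(b))))))))  →  s(h(p(p(h(p(b))))))   [R2 at ε]
2. s(h(p(p(h(p(b))))))  →  s(p(h(p(b))))   [R2 at 1]
3. s(p(h(p(b))))  →  s(p(b))   [R2 at 1.1]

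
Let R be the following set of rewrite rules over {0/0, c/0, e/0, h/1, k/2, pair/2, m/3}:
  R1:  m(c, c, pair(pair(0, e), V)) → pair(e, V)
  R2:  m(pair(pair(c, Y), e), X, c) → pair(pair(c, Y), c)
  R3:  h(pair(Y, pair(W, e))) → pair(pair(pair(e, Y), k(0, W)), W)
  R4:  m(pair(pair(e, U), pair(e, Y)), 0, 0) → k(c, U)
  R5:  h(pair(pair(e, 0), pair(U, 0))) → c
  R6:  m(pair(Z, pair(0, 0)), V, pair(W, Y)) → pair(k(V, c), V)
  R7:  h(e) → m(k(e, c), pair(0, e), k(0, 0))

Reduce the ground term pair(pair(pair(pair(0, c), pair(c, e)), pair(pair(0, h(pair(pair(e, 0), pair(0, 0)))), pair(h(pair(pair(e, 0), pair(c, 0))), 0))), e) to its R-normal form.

1. pair(pair(pair(pair(0, c), pair(c, e)), pair(pair(0, h(pair(pair(e, 0), pair(0, 0)))), pair(h(pair(pair(e, 0), pair(c, 0))), 0))), e)  →  pair(pair(pair(pair(0, c), pair(c, e)), pair(pair(0, c), pair(h(pair(pair(e, 0), pair(c, 0))), 0))), e)   [R5 at 1.2.1.2]
2. pair(pair(pair(pair(0, c), pair(c, e)), pair(pair(0, c), pair(h(pair(pair(e, 0), pair(c, 0))), 0))), e)  →  pair(pair(pair(pair(0, c), pair(c, e)), pair(pair(0, c), pair(c, 0))), e)   [R5 at 1.2.2.1]

pair(pair(pair(pair(0, c), pair(c, e)), pair(pair(0, c), pair(c, 0))), e)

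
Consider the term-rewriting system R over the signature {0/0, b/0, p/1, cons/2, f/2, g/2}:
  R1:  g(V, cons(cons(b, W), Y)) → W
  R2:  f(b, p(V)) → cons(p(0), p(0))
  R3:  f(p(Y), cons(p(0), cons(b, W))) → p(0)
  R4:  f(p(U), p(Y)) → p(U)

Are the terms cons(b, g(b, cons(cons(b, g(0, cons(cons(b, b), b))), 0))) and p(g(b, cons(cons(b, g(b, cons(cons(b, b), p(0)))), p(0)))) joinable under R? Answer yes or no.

no — NF(t₁) = cons(b, b), NF(t₂) = p(b)

Reduce t₁ = cons(b, g(b, cons(cons(b, g(0, cons(cons(b, b), b))), 0))):
1. cons(b, g(b, cons(cons(b, g(0, cons(cons(b, b), b))), 0)))  →  cons(b, g(0, cons(cons(b, b), b)))   [R1 at 2]
2. cons(b, g(0, cons(cons(b, b), b)))  →  cons(b, b)   [R1 at 2]

Reduce t₂ = p(g(b, cons(cons(b, g(b, cons(cons(b, b), p(0)))), p(0)))):
1. p(g(b, cons(cons(b, g(b, cons(cons(b, b), p(0)))), p(0))))  →  p(g(b, cons(cons(b, b), p(0))))   [R1 at 1]
2. p(g(b, cons(cons(b, b), p(0))))  →  p(b)   [R1 at 1]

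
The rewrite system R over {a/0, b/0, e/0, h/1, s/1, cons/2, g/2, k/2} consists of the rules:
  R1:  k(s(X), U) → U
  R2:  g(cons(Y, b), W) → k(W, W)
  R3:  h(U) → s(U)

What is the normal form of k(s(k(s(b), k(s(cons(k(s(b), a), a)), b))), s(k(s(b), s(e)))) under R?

s(s(e))

1. k(s(k(s(b), k(s(cons(k(s(b), a), a)), b))), s(k(s(b), s(e))))  →  s(k(s(b), s(e)))   [R1 at ε]
2. s(k(s(b), s(e)))  →  s(s(e))   [R1 at 1]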